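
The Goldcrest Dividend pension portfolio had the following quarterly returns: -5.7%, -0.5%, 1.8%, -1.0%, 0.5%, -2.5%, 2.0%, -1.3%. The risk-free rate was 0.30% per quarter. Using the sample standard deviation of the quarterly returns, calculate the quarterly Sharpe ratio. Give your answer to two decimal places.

r̄ = (-5.7 − 0.5 + 1.8 − 1 + 0.5 − 2.5 + 2 − 1.3) / 8 = -0.8375%
Σ(r − r̄)² = (-5.7 − (-0.8375))² + (-0.5 − (-0.8375))² + (1.8 − (-0.8375))² + … = 43.5588
sample σ = √(43.5588 / 7) = √6.2227 = 2.4945%
Sharpe = (r̄ − rf) / σ = (-0.8375 − 0.3) / 2.4945 = -1.1375 / 2.4945 = -0.4560

-0.46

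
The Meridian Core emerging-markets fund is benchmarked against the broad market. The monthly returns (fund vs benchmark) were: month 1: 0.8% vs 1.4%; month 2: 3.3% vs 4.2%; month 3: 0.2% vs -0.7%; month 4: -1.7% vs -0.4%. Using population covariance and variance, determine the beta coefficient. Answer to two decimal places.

r̄p = 0.6500%,  r̄m = 1.1250%
Cov = Σ(rp − r̄p)(rm − r̄m) / 4 = 3.1488
Var(rm) = Σ(rm − r̄m)² / 4 = 3.7969
β = Cov / Var = 3.1488 / 3.7969 = 0.8293

0.83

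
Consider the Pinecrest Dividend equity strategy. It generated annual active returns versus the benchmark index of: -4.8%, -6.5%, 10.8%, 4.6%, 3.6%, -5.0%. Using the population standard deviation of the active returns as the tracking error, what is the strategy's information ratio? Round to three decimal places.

μ = (-4.8 − 6.5 + 10.8 + 4.6 + 3.6 − 5) / 6 = 0.4500%
Σ(r − μ)² = 239.8350; population σ = √(239.8350/6) = 6.3224%
IR = μ / tracking error = 0.4500 / 6.3224 = 0.0712

0.071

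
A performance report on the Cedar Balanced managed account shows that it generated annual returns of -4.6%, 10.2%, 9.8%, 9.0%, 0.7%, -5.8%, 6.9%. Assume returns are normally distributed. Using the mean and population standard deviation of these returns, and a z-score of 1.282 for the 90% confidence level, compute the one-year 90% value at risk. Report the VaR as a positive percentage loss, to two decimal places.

r̄ = (-4.6 + 10.2 + 9.8 + 9 + 0.7 − 5.8 + 6.9) / 7 = 26.20 / 7 = 3.7429%
Σ(r − r̄)² = 285.9171; population σ = √(285.9171/7) = 6.3910%
VaR = −(r̄ − z·σ) = −(3.7429 − 1.282 × 6.3910) = −(-4.4504) = 4.4504%

4.45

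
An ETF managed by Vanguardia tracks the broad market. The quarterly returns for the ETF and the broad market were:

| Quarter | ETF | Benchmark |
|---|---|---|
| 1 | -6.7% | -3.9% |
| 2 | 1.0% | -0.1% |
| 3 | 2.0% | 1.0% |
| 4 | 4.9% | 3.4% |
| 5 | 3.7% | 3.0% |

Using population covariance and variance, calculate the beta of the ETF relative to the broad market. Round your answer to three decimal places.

r̄p = 0.9800%,  r̄m = 0.6800%
Cov = Σ(rp − r̄p)(rm − r̄m) / 5 = 10.4916
Var(rm) = Σ(rm − r̄m)² / 5 = 6.8936
β = Cov / Var = 10.4916 / 6.8936 = 1.5219

1.522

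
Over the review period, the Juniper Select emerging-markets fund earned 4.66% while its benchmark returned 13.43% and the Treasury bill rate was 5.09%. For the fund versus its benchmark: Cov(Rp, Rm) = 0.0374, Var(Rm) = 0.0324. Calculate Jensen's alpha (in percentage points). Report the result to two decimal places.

β = Cov / Var = 0.0374 / 0.0324 = 1.1543
E[R] = Rf + β(Rm − Rf) = 5.09% + 1.1543 × (13.43% − 5.09%) = 14.7169%
α = Rp − E[R] = 4.66% − 14.7169% = -10.0569

-10.06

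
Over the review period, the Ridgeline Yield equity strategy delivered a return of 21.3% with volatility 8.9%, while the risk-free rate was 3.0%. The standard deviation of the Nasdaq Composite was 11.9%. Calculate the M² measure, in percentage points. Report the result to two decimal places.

Sharpe = (Rp − Rf) / σp = (21.3% − 3.0%) / 8.9% = 2.0562
M² = Rf + Sharpe × σm = 3.0% + 2.0562 × 11.9% = 27.4688%

27.47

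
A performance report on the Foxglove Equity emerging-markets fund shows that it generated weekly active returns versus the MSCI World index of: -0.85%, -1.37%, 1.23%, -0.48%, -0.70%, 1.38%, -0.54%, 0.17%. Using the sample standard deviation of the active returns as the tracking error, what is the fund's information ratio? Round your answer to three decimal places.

μ = (-0.85 − 1.37 + 1.23 − 0.48 − 0.7 + 1.38 − 0.54 + 0.17) / 8 = -1.160 / 8 = -0.1450%
Σ(r − μ)² = (-0.85 − (-0.1450))² + (-1.37 − (-0.1450))² + (1.23 − (-0.1450))² + … = 6.8894
σ = √[6.8894 / 7] = 0.9921%
IR = μ / tracking error = -0.1450 / 0.9921 = -0.1462

-0.146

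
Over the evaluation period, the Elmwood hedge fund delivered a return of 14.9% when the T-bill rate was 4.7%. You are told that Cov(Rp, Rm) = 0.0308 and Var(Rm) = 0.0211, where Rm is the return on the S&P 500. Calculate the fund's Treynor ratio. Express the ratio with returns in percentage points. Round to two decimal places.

β = Cov / Var = 0.0308 / 0.0211 = 1.4597
Treynor = (Rp − Rf) / β = (14.9% − 4.7%) / 1.4597 = 10.20 / 1.4597 = 6.9877

6.99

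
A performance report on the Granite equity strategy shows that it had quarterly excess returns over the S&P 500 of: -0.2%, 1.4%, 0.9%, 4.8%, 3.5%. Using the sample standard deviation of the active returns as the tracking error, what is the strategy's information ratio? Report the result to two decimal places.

1.03

μ = (-0.2 + 1.4 + 0.9 + 4.8 + 3.5) / 5 = 2.0800%
Sample std dev = √[16.4680 / 4] = 2.0290%
IR = μ / tracking error = 2.0800 / 2.0290 = 1.0251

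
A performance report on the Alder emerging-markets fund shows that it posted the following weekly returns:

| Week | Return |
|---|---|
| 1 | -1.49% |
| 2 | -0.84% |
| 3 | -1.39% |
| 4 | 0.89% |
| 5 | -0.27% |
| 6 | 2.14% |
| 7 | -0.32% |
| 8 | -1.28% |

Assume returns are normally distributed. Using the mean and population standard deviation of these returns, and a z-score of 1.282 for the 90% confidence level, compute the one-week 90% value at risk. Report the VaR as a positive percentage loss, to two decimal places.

1.84

Mean return r̄ = -2.560 / 8 = -0.3200%
Σ(r − r̄)² = 11.2240; population σ = √(11.2240/8) = 1.1845%
VaR = −(r̄ − z·σ) = −(-0.3200 − 1.282 × 1.1845) = −(-1.8385) = 1.8385%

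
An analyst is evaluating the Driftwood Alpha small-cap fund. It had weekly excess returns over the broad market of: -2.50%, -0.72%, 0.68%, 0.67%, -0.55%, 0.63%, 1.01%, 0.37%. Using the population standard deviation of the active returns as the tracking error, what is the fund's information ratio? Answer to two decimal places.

-0.05

Mean return μ = -0.410 / 8 = -0.0513%
Σ(r − μ)² = (-2.5 − (-0.0513))² + (-0.72 − (-0.0513))² + … = 9.5151
population σ = √(9.5151 / 8) = √1.1894 = 1.0906%
IR = μ / tracking error = -0.0513 / 1.0906 = -0.0470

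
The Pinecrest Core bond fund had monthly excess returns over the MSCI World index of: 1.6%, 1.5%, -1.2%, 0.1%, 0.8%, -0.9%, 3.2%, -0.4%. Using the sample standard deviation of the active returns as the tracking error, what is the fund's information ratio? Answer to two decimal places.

r̄ = (1.6 + 1.5 − 1.2 + 0.1 + 0.8 − 0.9 + 3.2 − 0.4) / 8 = 4.70 / 8 = 0.5875%
Σ(r − r̄)² = (1.6 − 0.5875)² + (1.5 − 0.5875)² + (-1.2 − 0.5875)² + … = 15.3488
σ = √[15.3488 / 7] = 1.4808%
IR = r̄ / tracking error = 0.5875 / 1.4808 = 0.3967

0.40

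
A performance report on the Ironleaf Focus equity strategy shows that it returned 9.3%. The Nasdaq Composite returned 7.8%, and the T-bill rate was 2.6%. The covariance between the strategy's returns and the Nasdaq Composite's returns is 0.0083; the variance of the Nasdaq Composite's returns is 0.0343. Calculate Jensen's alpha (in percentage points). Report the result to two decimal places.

5.44

β = Cov / Var = 0.0083 / 0.0343 = 0.2420
E[R] = Rf + β(Rm − Rf) = 2.6% + 0.2420 × (7.8% − 2.6%) = 3.8584%
α = Rp − E[R] = 9.3% − 3.8584% = 5.4416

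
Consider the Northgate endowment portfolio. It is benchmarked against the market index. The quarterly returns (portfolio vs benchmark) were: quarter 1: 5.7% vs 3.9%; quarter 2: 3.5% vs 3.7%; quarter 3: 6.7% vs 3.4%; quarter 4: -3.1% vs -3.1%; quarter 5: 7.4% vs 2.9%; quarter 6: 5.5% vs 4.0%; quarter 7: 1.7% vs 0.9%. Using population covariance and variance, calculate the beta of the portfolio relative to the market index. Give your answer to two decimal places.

1.28

r̄p = 3.9143%,  r̄m = 2.2429%
Cov = Σ(rp − r̄p)(rm − r̄m) / 7 = 7.3008
Var(rm) = Σ(rm − r̄m)² / 7 = 5.7253
β = Cov / Var = 7.3008 / 5.7253 = 1.2752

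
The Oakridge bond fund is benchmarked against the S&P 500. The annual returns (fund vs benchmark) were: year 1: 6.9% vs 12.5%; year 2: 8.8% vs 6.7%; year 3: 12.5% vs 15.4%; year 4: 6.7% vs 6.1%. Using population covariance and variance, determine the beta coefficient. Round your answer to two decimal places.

0.38

r̄p = 8.7250%,  r̄m = 10.1750%
Cov = Σ(rp − r̄p)(rm − r̄m) / 4 = 5.8681
Var(rm) = Σ(rm − r̄m)² / 4 = 15.3469
β = Cov / Var = 5.8681 / 15.3469 = 0.3824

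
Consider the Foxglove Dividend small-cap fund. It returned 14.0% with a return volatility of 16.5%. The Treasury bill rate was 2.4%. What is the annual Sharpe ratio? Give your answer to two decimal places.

0.70

Sharpe = (Rp − Rf) / σp = (14.0% − 2.4%) / 16.5% = 11.60% / 16.5% = 0.7030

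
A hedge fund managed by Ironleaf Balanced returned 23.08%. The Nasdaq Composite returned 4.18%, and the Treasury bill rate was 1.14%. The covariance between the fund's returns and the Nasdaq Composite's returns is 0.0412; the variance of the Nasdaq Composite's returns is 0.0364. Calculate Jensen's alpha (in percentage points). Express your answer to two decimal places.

18.50

β = Cov / Var = 0.0412 / 0.0364 = 1.1319
E[R] = Rf + β(Rm − Rf) = 1.14% + 1.1319 × (4.18% − 1.14%) = 4.5810%
α = Rp − E[R] = 23.08% − 4.5810% = 18.4990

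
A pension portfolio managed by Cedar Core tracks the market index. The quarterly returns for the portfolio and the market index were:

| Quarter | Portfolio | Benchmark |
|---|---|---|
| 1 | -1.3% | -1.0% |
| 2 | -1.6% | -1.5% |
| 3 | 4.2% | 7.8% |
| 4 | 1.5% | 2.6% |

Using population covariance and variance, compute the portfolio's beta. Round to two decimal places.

0.63

r̄p = 0.7000%,  r̄m = 1.9750%
Cov = Σ(rp − r̄p)(rm − r̄m) / 4 = 8.7075
Var(rm) = Σ(rm − r̄m)² / 4 = 13.8119
β = Cov / Var = 8.7075 / 13.8119 = 0.6304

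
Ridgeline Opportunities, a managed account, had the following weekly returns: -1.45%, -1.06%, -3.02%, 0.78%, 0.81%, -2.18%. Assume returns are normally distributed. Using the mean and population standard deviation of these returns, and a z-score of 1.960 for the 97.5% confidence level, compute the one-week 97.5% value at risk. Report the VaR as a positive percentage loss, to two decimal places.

3.81

r̄ = (-1.45 − 1.06 − 3.02 + 0.78 + 0.81 − 2.18) / 6 = -1.0200%
Population σ = √[Σ(r − r̄)² / 6] = √[12.1210 / 6] = √2.0202 = 1.4213%
VaR = −(r̄ − z·σ) = −(-1.0200 − 1.960 × 1.4213) = −(-3.8057) = 3.8057%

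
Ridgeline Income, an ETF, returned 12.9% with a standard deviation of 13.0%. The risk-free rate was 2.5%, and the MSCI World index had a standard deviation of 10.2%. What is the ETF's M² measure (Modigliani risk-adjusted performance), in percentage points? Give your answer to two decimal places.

Sharpe = (Rp − Rf) / σp = (12.9% − 2.5%) / 13.0% = 0.8000
M² = Rf + Sharpe × σm = 2.5% + 0.8000 × 10.2% = 10.6600%

10.66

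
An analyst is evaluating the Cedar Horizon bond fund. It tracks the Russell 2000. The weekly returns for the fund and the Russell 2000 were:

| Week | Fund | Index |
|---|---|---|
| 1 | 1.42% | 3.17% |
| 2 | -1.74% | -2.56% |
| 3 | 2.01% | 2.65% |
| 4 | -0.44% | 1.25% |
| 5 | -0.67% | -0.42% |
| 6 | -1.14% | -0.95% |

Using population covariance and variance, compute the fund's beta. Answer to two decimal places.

0.63

r̄p = -0.0933%,  r̄m = 0.5233%
Cov = Σ(rp − r̄p)(rm − r̄m) / 6 = 2.5650
Var(rm) = Σ(rm − r̄m)² / 6 = 4.1039
β = Cov / Var = 2.5650 / 4.1039 = 0.6250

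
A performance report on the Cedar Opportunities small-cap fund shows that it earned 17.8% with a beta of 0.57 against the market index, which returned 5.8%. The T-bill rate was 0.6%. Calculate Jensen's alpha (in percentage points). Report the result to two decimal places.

14.24

CAPM expected return = Rf + β(Rm − Rf) = 0.6% + 0.57 × (5.8% − 0.6%) = 0.6 + 0.57 × 5.20 = 3.5640%
Jensen's α = Rp − E[R] = 17.8% − 3.5640% = 14.2360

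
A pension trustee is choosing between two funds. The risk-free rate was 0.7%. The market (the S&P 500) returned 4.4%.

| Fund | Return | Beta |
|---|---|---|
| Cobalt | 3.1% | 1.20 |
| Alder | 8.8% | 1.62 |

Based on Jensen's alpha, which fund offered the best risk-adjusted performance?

Alder

Cobalt: α = 3.1% − [0.7% + 1.20 × (4.4% − 0.7%)] = -2.040
Alder: α = 8.8% − [0.7% + 1.62 × (4.4% − 0.7%)] = 2.106
Highest: Alder (2.106).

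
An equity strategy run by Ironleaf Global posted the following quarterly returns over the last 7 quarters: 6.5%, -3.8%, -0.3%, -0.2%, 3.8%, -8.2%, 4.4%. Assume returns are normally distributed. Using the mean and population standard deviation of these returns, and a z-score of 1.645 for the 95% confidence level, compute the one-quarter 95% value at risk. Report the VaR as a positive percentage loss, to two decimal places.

7.48

Mean return μ = 2.20 / 7 = 0.3143%
Population std dev = √[157.1686 / 7] = 4.7384%
VaR = −(μ − z·σ) = −(0.3143 − 1.645 × 4.7384) = −(-7.4804) = 7.4804%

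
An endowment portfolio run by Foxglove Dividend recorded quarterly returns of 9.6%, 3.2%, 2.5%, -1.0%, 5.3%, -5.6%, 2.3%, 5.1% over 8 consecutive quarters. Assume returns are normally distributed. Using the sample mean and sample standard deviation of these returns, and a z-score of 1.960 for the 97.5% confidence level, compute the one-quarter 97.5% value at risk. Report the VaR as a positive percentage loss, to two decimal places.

6.19

μ = (9.6 + 3.2 + 2.5 − 1 + 5.3 − 5.6 + 2.3 + 5.1) / 8 = 21.40 / 8 = 2.6750%
Σ(r − μ)² = (9.6 − 2.6750)² + (3.2 − 2.6750)² + … = 143.1550
sample σ = √(143.1550 / 7) = √20.4507 = 4.5222%
VaR = −(μ − z·σ) = −(2.6750 − 1.960 × 4.5222) = −(-6.1885) = 6.1885%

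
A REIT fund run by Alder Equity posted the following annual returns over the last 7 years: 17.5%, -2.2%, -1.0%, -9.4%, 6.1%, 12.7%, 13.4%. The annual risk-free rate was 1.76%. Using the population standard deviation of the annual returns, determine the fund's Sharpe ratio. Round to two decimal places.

μ = (17.5 − 2.2 − 1 − 9.4 + 6.1 + 12.7 + 13.4) / 7 = 37.10 / 7 = 5.3000%
Σ(r − μ)² = (17.5 − 5.3000)² + (-2.2 − 5.3000)² + … = 581.8800
population σ = √(581.8800 / 7) = √83.1257 = 9.1173%
Sharpe = (μ − rf) / σ = (5.3000 − 1.76) / 9.1173 = 3.5400 / 9.1173 = 0.3883

0.39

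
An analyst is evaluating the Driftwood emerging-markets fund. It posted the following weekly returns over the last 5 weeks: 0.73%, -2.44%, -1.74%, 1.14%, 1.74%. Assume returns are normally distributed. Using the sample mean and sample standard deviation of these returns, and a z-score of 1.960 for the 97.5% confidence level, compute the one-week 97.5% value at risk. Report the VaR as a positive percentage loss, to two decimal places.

r̄ = (0.73 − 2.44 − 1.74 + 1.14 + 1.74) / 5 = -0.570 / 5 = -0.1140%
Sample σ = √[Σ(r − r̄)² / 4] = √[13.7763 / 4] = √3.4441 = 1.8558%
VaR = −(r̄ − z·σ) = −(-0.1140 − 1.960 × 1.8558) = −(-3.7514) = 3.7514%

3.75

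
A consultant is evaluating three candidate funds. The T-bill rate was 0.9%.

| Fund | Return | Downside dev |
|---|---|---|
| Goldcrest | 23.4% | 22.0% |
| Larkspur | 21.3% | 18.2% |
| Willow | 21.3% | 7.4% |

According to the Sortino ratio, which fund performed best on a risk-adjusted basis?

Willow

Goldcrest: Sortino ratio = (23.4% − 0.9%) / 22.0% = 1.023
Larkspur: Sortino ratio = (21.3% − 0.9%) / 18.2% = 1.121
Willow: Sortino ratio = (21.3% − 0.9%) / 7.4% = 2.757
Highest: Willow (2.757).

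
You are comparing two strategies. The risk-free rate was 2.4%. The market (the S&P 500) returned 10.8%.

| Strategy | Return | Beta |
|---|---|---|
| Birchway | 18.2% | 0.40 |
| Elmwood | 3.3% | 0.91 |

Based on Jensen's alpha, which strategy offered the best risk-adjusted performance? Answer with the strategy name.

Birchway

Birchway: α = 18.2% − [2.4% + 0.40 × (10.8% − 2.4%)] = 12.440
Elmwood: α = 3.3% − [2.4% + 0.91 × (10.8% − 2.4%)] = -6.744
Highest: Birchway (12.440).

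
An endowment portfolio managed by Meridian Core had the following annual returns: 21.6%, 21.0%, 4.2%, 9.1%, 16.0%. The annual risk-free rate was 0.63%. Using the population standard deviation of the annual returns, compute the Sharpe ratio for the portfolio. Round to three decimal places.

2.027

Mean return μ = 71.90 / 5 = 14.3800%
Σ(r − μ)² = 230.0880; population σ = √(230.0880/5) = 6.7836%
Sharpe = (μ − rf) / σ = (14.3800 − 0.63) / 6.7836 = 13.7500 / 6.7836 = 2.0269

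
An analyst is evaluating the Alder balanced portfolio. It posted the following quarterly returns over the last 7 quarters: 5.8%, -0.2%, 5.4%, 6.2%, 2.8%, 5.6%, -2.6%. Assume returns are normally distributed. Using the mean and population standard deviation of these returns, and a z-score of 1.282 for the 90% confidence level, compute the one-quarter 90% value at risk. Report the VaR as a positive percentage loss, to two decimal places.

0.82

μ = (5.8 − 0.2 + 5.4 + 6.2 + 2.8 + 5.6 − 2.6) / 7 = 23.00 / 7 = 3.2857%
Population std dev = √[71.6686 / 7] = 3.1997%
VaR = −(μ − z·σ) = −(3.2857 − 1.282 × 3.1997) = −(-0.8163) = 0.8163%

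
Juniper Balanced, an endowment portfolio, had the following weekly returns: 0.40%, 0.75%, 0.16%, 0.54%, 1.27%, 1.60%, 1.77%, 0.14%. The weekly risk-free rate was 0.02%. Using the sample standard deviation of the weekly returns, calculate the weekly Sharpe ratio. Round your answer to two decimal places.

1.26

μ = (0.4 + 0.75 + 0.16 + 0.54 + 1.27 + 1.6 + 1.77 + 0.14) / 8 = 6.630 / 8 = 0.8288%
Σ(r − μ)² = (0.4 − 0.8288)² + (0.75 − 0.8288)² + (0.16 − 0.8288)² + … = 2.8705
σ = √[2.8705 / 7] = 0.6404%
Sharpe = (μ − rf) / σ = (0.8288 − 0.02) / 0.6404 = 0.8088 / 0.6404 = 1.2630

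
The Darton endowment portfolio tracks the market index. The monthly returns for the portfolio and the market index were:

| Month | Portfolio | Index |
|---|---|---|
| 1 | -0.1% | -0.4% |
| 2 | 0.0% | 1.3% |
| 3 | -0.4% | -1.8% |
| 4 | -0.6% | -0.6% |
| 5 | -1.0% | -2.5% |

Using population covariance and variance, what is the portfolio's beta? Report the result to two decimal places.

r̄p = -0.4200%,  r̄m = -0.8000%
Cov = Σ(rp − r̄p)(rm − r̄m) / 5 = 0.3880
Var(rm) = Σ(rm − r̄m)² / 5 = 1.7000
β = Cov / Var = 0.3880 / 1.7000 = 0.2282

0.23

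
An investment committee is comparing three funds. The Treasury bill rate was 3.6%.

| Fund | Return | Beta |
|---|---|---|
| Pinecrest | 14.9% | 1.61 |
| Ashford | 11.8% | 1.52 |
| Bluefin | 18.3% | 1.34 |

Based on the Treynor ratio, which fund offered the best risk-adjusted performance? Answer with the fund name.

Bluefin

Pinecrest: Treynor = (14.9% − 3.6%) / 1.61 = 7.019
Ashford: Treynor = (11.8% − 3.6%) / 1.52 = 5.395
Bluefin: Treynor = (18.3% − 3.6%) / 1.34 = 10.970
Highest: Bluefin (10.970).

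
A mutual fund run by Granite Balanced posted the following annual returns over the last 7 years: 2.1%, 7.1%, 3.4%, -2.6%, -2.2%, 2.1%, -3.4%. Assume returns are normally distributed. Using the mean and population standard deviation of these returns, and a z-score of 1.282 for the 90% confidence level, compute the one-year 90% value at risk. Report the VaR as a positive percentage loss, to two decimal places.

r̄ = (2.1 + 7.1 + 3.4 − 2.6 − 2.2 + 2.1 − 3.4) / 7 = 6.50 / 7 = 0.9286%
Σ(r − r̄)² = (2.1 − 0.9286)² + (7.1 − 0.9286)² + … = 87.9143
σ = √[87.9143 / 7] = 3.5439%
VaR = −(r̄ − z·σ) = −(0.9286 − 1.282 × 3.5439) = −(-3.6147) = 3.6147%

3.61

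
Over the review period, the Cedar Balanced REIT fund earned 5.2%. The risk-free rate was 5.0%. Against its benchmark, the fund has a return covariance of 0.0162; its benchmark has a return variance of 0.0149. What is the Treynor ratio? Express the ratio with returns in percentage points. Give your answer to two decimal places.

β = Cov / Var = 0.0162 / 0.0149 = 1.0872
Treynor = (Rp − Rf) / β = (5.2% − 5.0%) / 1.0872 = 0.20 / 1.0872 = 0.1840

0.18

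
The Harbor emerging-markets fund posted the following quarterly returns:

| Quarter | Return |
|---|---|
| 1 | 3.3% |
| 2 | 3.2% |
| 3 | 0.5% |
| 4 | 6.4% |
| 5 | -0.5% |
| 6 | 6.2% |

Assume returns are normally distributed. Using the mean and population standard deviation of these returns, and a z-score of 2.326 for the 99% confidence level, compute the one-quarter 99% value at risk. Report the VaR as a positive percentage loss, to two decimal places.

2.84

Mean return r̄ = 19.10 / 6 = 3.1833%
Σ(r − r̄)² = 40.2283; population σ = √(40.2283/6) = 2.5893%
VaR = −(r̄ − z·σ) = −(3.1833 − 2.326 × 2.5893) = −(-2.8394) = 2.8394%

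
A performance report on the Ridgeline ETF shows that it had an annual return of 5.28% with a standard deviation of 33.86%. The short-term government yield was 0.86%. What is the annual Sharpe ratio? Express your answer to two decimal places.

Sharpe = (Rp − Rf) / σp = (5.28% − 0.86%) / 33.86% = 4.42% / 33.86% = 0.1305

0.13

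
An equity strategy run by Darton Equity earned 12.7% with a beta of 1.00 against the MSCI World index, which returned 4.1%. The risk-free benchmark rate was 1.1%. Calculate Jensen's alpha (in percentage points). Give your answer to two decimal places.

CAPM expected return = Rf + β(Rm − Rf) = 1.1% + 1.00 × (4.1% − 1.1%) = 1.1 + 1.00 × 3.00 = 4.1000%
Jensen's α = Rp − E[R] = 12.7% − 4.1000% = 8.6000

8.60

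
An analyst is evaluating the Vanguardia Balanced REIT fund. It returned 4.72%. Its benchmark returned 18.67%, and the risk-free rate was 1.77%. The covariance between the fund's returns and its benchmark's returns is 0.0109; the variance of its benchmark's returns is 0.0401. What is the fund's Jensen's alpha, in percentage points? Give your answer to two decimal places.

β = Cov / Var = 0.0109 / 0.0401 = 0.2718
E[R] = Rf + β(Rm − Rf) = 1.77% + 0.2718 × (18.67% − 1.77%) = 6.3634%
α = Rp − E[R] = 4.72% − 6.3634% = -1.6434

-1.64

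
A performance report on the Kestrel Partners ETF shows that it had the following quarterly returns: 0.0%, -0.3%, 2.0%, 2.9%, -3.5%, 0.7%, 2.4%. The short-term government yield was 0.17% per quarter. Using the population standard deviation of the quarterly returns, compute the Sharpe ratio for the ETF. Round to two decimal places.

Mean return r̄ = 4.20 / 7 = 0.6000%
Σ(r − r̄)² = 28.4800; population σ = √(28.4800/7) = 2.0171%
Sharpe = (r̄ − rf) / σ = (0.6000 − 0.17) / 2.0171 = 0.4300 / 2.0171 = 0.2132

0.21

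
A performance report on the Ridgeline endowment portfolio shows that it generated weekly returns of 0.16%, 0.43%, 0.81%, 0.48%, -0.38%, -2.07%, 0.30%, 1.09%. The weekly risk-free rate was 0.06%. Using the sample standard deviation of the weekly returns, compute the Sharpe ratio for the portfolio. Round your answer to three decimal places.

0.043

Mean return r̄ = 0.820 / 8 = 0.1025%
Σ(r − r̄)² = (0.16 − 0.1025)² + (0.43 − 0.1025)² + … = 6.7204
σ = √[6.7204 / 7] = 0.9798%
Sharpe = (r̄ − rf) / σ = (0.1025 − 0.06) / 0.9798 = 0.0425 / 0.9798 = 0.0434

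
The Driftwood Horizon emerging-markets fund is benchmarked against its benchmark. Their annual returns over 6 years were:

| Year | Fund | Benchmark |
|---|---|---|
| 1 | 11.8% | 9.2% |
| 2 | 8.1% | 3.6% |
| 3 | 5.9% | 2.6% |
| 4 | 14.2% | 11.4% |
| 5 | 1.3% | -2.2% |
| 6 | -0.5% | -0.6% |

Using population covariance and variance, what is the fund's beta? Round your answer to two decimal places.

r̄p = 6.8000%,  r̄m = 4.0000%
Cov = Σ(rp − r̄p)(rm − r̄m) / 6 = 24.8633
Var(rm) = Σ(rm − r̄m)² / 6 = 23.9200
β = Cov / Var = 24.8633 / 23.9200 = 1.0394

1.04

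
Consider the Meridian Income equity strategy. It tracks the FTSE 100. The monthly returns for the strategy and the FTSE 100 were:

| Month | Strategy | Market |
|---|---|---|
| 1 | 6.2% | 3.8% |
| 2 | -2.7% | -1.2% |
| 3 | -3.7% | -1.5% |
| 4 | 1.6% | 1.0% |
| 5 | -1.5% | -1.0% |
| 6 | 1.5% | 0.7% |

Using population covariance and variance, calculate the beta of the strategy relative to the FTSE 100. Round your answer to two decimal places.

r̄p = 0.2333%,  r̄m = 0.3000%
Cov = Σ(rp − r̄p)(rm − r̄m) / 6 = 6.0133
Var(rm) = Σ(rm − r̄m)² / 6 = 3.3467
β = Cov / Var = 6.0133 / 3.3467 = 1.7968

1.80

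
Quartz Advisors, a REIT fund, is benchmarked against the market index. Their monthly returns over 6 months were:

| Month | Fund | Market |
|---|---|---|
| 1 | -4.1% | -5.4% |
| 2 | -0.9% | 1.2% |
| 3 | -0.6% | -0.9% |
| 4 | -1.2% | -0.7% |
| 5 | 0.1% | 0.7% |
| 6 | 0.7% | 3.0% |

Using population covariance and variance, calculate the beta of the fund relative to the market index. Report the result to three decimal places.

0.554

r̄p = -1.0000%,  r̄m = -0.3500%
Cov = Σ(rp − r̄p)(rm − r̄m) / 6 = 3.7517
Var(rm) = Σ(rm − r̄m)² / 6 = 6.7758
β = Cov / Var = 3.7517 / 6.7758 = 0.5537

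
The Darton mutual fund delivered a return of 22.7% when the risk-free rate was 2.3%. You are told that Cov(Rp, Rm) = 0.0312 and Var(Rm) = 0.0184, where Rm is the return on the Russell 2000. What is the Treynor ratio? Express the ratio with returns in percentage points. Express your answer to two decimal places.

12.03

β = Cov / Var = 0.0312 / 0.0184 = 1.6957
Treynor = (Rp − Rf) / β = (22.7% − 2.3%) / 1.6957 = 20.40 / 1.6957 = 12.0304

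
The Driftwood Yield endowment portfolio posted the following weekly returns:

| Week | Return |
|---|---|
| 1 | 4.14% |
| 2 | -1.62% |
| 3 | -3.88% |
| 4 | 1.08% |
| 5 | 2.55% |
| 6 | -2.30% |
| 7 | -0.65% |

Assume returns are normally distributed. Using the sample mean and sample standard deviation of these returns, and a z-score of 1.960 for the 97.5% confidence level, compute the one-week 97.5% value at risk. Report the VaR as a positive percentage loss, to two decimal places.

r̄ = (4.14 − 1.62 − 3.88 + 1.08 + 2.55 − 2.3 − 0.65) / 7 = -0.680 / 7 = -0.0971%
Sample std dev = √[48.1337 / 6] = 2.8324%
VaR = −(r̄ − z·σ) = −(-0.0971 − 1.960 × 2.8324) = −(-5.6486) = 5.6486%

5.65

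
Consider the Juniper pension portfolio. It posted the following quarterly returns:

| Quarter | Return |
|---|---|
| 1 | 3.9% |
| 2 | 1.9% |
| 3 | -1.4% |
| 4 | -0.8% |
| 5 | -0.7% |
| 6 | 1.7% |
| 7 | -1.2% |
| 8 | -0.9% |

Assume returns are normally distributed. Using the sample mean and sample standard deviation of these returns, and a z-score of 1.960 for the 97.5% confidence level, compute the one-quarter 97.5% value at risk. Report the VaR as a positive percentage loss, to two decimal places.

r̄ = (3.9 + 1.9 − 1.4 − 0.8 − 0.7 + 1.7 − 1.2 − 0.9) / 8 = 0.3125%
Σ(r − r̄)² = (3.9 − 0.3125)² + (1.9 − 0.3125)² + … = 26.2688
σ = √[26.2688 / 7] = 1.9372%
VaR = −(r̄ − z·σ) = −(0.3125 − 1.960 × 1.9372) = −(-3.4844) = 3.4844%

3.48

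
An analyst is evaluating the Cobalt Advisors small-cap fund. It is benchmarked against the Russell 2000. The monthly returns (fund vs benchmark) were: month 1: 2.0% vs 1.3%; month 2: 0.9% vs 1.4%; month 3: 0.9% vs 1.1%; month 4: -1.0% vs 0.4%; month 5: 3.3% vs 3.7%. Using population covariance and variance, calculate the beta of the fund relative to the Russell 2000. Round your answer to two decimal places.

1.13

r̄p = 1.2200%,  r̄m = 1.5800%
Cov = Σ(rp − r̄p)(rm − r̄m) / 5 = 1.4044
Var(rm) = Σ(rm − r̄m)² / 5 = 1.2456
β = Cov / Var = 1.4044 / 1.2456 = 1.1275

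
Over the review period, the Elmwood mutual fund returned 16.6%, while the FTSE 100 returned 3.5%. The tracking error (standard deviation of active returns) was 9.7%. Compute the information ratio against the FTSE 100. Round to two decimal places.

IR = (Rp − Rb) / TE = (16.6% − 3.5%) / 9.7% = 13.10% / 9.7% = 1.3505

1.35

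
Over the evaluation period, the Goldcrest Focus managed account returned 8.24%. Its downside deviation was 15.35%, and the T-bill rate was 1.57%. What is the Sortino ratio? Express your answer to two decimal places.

0.43

Sortino = (Rp − Rf) / σd = (8.24% − 1.57%) / 15.35% = 6.67% / 15.35% = 0.4345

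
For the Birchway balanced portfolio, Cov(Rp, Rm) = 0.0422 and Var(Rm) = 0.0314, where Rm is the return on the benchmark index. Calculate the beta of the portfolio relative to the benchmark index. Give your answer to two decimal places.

β = Cov(Rp, Rm) / Var(Rm) = 0.0422 / 0.0314 = 1.3439

1.34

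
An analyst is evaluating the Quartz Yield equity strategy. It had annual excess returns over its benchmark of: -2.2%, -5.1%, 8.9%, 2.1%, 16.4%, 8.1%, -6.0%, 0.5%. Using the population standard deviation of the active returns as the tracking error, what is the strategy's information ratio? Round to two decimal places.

r̄ = (-2.2 − 5.1 + 8.9 + 2.1 + 16.4 + 8.1 − 6 + 0.5) / 8 = 22.70 / 8 = 2.8375%
Population std dev = √[420.8788 / 8] = 7.2533%
IR = r̄ / tracking error = 2.8375 / 7.2533 = 0.3912

0.39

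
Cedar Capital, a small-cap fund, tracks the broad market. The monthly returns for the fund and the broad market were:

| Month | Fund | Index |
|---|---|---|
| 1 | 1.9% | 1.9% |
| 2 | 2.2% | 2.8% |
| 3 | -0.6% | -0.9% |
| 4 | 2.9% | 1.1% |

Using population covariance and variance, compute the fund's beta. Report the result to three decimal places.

0.758

r̄p = 1.6000%,  r̄m = 1.2250%
Cov = Σ(rp − r̄p)(rm − r̄m) / 4 = 1.4150
Var(rm) = Σ(rm − r̄m)² / 4 = 1.8669
β = Cov / Var = 1.4150 / 1.8669 = 0.7579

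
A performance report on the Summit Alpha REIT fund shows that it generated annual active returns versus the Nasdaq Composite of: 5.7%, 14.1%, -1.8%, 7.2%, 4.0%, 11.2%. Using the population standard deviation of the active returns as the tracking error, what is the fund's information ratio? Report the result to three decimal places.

μ = (5.7 + 14.1 − 1.8 + 7.2 + 4 + 11.2) / 6 = 40.40 / 6 = 6.7333%
Population std dev = √[155.7933 / 6] = 5.0956%
IR = μ / tracking error = 6.7333 / 5.0956 = 1.3214

1.321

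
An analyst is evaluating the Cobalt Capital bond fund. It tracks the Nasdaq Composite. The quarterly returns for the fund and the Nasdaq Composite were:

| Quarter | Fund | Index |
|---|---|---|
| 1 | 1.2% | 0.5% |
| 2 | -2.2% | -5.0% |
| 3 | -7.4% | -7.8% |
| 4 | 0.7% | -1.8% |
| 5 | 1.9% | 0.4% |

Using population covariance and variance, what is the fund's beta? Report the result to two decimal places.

1.02

r̄p = -1.1600%,  r̄m = -2.7400%
Cov = Σ(rp − r̄p)(rm − r̄m) / 5 = 10.5856
Var(rm) = Σ(rm − r̄m)² / 5 = 10.3904
β = Cov / Var = 10.5856 / 10.3904 = 1.0188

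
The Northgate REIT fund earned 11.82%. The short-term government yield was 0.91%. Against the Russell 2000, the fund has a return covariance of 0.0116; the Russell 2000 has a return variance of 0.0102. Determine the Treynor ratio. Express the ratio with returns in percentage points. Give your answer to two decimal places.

β = Cov / Var = 0.0116 / 0.0102 = 1.1373
Treynor = (Rp − Rf) / β = (11.82% − 0.91%) / 1.1373 = 10.91 / 1.1373 = 9.5929

9.59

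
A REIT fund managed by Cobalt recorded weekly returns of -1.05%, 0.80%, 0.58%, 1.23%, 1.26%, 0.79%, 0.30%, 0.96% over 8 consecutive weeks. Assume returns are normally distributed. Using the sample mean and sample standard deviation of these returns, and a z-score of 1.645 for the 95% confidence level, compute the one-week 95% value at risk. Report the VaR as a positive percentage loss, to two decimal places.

μ = (-1.05 + 0.8 + 0.58 + 1.23 + 1.26 + 0.79 + 0.3 + 0.96) / 8 = 0.6088%
Sample σ = √[Σ(r − μ)² / 7] = √[3.8505 / 7] = √0.5501 = 0.7417%
VaR = −(μ − z·σ) = −(0.6088 − 1.645 × 0.7417) = −(-0.6113) = 0.6113%

0.61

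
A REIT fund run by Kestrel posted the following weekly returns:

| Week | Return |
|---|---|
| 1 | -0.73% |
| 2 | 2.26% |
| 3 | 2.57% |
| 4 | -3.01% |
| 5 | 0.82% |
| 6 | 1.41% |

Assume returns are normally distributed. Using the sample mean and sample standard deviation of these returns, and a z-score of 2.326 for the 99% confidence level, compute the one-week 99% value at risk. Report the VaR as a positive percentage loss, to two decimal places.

Mean return μ = 3.320 / 6 = 0.5533%
Σ(r − μ)² = 22.1289; sample σ = √(22.1289/5) = 2.1038%
VaR = −(μ − z·σ) = −(0.5533 − 2.326 × 2.1038) = −(-4.3401) = 4.3401%

4.34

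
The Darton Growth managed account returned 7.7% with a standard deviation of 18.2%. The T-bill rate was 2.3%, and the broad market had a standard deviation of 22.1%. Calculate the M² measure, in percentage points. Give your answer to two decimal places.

Sharpe = (Rp − Rf) / σp = (7.7% − 2.3%) / 18.2% = 0.2967
M² = Rf + Sharpe × σm = 2.3% + 0.2967 × 22.1% = 8.8571%

8.86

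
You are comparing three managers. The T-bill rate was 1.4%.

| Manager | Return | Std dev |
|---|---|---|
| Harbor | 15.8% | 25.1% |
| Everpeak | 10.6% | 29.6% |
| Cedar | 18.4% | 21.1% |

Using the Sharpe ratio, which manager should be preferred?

Cedar

Harbor: Sharpe ratio = (15.8% − 1.4%) / 25.1% = 0.574
Everpeak: Sharpe ratio = (10.6% − 1.4%) / 29.6% = 0.311
Cedar: Sharpe ratio = (18.4% − 1.4%) / 21.1% = 0.806
Highest: Cedar (0.806).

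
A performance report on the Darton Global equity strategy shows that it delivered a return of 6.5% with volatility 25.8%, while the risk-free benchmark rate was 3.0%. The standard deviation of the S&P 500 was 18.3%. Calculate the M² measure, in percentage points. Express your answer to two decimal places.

5.48

Sharpe = (Rp − Rf) / σp = (6.5% − 3.0%) / 25.8% = 0.1357
M² = Rf + Sharpe × σm = 3.0% + 0.1357 × 18.3% = 5.4833%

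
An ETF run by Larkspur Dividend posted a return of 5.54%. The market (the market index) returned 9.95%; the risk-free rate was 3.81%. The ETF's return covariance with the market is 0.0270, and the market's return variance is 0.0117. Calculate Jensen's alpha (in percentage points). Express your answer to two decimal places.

β = Cov / Var = 0.0270 / 0.0117 = 2.3077
E[R] = Rf + β(Rm − Rf) = 3.81% + 2.3077 × (9.95% − 3.81%) = 17.9793%
α = Rp − E[R] = 5.54% − 17.9793% = -12.4393

-12.44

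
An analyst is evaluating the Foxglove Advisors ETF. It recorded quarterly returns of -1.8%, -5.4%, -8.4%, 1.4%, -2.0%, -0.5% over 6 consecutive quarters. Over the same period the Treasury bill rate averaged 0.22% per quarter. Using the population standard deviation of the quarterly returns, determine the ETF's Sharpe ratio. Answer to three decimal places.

-0.929

r̄ = (-1.8 − 5.4 − 8.4 + 1.4 − 2 − 0.5) / 6 = -2.7833%
Population std dev = √[62.6883 / 6] = 3.2323%
Sharpe = (r̄ − rf) / σ = (-2.7833 − 0.22) / 3.2323 = -3.0033 / 3.2323 = -0.9292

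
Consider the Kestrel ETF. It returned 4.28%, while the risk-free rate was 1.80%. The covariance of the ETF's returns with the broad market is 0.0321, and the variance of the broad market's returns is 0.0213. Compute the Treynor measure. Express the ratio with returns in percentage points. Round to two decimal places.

β = Cov / Var = 0.0321 / 0.0213 = 1.5070
Treynor = (Rp − Rf) / β = (4.28% − 1.80%) / 1.5070 = 2.48 / 1.5070 = 1.6457

1.65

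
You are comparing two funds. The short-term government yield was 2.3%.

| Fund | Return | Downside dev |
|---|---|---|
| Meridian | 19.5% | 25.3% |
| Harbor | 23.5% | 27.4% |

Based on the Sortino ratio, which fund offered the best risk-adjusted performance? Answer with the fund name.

Meridian: Sortino ratio = (19.5% − 2.3%) / 25.3% = 0.680
Harbor: Sortino ratio = (23.5% − 2.3%) / 27.4% = 0.774
Highest: Harbor (0.774).

Harbor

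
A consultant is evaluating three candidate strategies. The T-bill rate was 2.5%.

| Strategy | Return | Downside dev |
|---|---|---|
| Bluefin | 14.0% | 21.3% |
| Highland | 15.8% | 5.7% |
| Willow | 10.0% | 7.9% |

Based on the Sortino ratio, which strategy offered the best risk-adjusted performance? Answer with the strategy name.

Highland

Bluefin: Sortino ratio = (14.0% − 2.5%) / 21.3% = 0.540
Highland: Sortino ratio = (15.8% − 2.5%) / 5.7% = 2.333
Willow: Sortino ratio = (10.0% − 2.5%) / 7.9% = 0.949
Highest: Highland (2.333).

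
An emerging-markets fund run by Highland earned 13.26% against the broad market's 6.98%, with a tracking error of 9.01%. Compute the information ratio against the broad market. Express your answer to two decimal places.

0.70

IR = (Rp − Rb) / TE = (13.26% − 6.98%) / 9.01% = 6.28% / 9.01% = 0.6970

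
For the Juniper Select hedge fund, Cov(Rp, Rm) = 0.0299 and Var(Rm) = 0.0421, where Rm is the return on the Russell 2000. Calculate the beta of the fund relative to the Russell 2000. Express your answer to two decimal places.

0.71

β = Cov(Rp, Rm) / Var(Rm) = 0.0299 / 0.0421 = 0.7102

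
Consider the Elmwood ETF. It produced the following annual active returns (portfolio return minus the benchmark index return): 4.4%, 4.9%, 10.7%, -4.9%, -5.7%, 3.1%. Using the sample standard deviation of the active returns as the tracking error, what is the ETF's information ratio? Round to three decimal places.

0.331

r̄ = (4.4 + 4.9 + 10.7 − 4.9 − 5.7 + 3.1) / 6 = 2.0833%
Σ(r − r̄)² = 197.9283; sample σ = √(197.9283/5) = 6.2917%
IR = r̄ / tracking error = 2.0833 / 6.2917 = 0.3311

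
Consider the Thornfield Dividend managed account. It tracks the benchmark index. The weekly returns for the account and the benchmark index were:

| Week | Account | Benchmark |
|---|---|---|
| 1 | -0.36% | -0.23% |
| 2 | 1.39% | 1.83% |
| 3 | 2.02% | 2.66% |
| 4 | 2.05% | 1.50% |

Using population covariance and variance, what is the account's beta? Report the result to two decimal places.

0.84

r̄p = 1.2750%,  r̄m = 1.4400%
Cov = Σ(rp − r̄p)(rm − r̄m) / 4 = 0.9327
Var(rm) = Σ(rm − r̄m)² / 4 = 1.1083
β = Cov / Var = 0.9327 / 1.1083 = 0.8416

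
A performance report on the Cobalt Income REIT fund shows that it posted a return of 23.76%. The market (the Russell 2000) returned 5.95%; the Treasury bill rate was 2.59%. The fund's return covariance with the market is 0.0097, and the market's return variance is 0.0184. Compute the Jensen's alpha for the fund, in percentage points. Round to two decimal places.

19.40

β = Cov / Var = 0.0097 / 0.0184 = 0.5272
E[R] = Rf + β(Rm − Rf) = 2.59% + 0.5272 × (5.95% − 2.59%) = 4.3614%
α = Rp − E[R] = 23.76% − 4.3614% = 19.3986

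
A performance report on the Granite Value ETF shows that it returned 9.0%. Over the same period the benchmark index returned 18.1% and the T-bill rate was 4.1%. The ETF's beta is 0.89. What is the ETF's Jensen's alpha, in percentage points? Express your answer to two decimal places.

-7.56

CAPM expected return = Rf + β(Rm − Rf) = 4.1% + 0.89 × (18.1% − 4.1%) = 4.1 + 0.89 × 14.00 = 16.5600%
Jensen's α = Rp − E[R] = 9.0% − 16.5600% = -7.5600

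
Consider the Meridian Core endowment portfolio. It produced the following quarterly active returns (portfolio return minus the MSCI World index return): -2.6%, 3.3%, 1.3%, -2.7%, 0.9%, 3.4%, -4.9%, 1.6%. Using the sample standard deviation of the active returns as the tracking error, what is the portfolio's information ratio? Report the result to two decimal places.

Mean return r̄ = 0.30 / 8 = 0.0375%
Σ(r − r̄)² = 65.5588; sample σ = √(65.5588/7) = 3.0603%
IR = r̄ / tracking error = 0.0375 / 3.0603 = 0.0123

0.01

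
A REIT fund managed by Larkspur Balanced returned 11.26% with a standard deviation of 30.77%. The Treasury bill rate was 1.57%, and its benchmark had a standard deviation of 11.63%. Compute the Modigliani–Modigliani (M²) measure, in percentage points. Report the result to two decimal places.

Sharpe = (Rp − Rf) / σp = (11.26% − 1.57%) / 30.77% = 0.3149
M² = Rf + Sharpe × σm = 1.57% + 0.3149 × 11.63% = 5.2323%

5.23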